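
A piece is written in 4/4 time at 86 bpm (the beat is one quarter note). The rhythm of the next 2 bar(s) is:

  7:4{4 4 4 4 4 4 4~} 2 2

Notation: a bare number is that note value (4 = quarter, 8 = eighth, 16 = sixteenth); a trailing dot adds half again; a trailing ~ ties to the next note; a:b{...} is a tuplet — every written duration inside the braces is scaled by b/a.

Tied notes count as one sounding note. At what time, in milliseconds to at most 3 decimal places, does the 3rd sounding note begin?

1. 0.0ms @ 0 + 398.671ms (4/7)
2. 398.671ms @ 4/7 + 398.671ms (4/7)
3. 797.342ms @ 8/7 + 398.671ms (4/7)
4. 1196.013ms @ 12/7 + 398.671ms (4/7)
5. 1594.684ms @ 16/7 + 398.671ms (4/7)
6. 1993.355ms @ 20/7 + 398.671ms (4/7)
7. 2392.027ms @ 24/7 + 1794.02ms (18/7)
8. 4186.047ms @ 6 + 1395.349ms (2)

note 3 onset = 8/7b = 797.342ms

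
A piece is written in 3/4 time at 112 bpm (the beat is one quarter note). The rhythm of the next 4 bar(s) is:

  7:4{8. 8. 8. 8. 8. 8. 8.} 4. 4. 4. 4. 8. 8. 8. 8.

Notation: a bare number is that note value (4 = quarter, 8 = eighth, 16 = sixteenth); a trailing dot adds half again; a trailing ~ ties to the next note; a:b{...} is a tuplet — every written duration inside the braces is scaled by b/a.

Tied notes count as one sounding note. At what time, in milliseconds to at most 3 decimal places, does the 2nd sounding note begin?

1. 0.0ms @ 0 + 229.592ms (3/7)
2. 229.592ms @ 3/7 + 229.592ms (3/7)
3. 459.184ms @ 6/7 + 229.592ms (3/7)
4. 688.776ms @ 9/7 + 229.592ms (3/7)
5. 918.367ms @ 12/7 + 229.592ms (3/7)
6. 1147.959ms @ 15/7 + 229.592ms (3/7)
7. 1377.551ms @ 18/7 + 229.592ms (3/7)
8. 1607.143ms @ 3 + 803.571ms (3/2)
9. 2410.714ms @ 9/2 + 803.571ms (3/2)
10. 3214.286ms @ 6 + 803.571ms (3/2)
11. 4017.857ms @ 15/2 + 803.571ms (3/2)
12. 4821.429ms @ 9 + 401.786ms (3/4)
13. 5223.214ms @ 39/4 + 401.786ms (3/4)
14. 5625.0ms @ 21/2 + 401.786ms (3/4)
15. 6026.786ms @ 45/4 + 401.786ms (3/4)

note 2 onset = 3/7b = 229.592ms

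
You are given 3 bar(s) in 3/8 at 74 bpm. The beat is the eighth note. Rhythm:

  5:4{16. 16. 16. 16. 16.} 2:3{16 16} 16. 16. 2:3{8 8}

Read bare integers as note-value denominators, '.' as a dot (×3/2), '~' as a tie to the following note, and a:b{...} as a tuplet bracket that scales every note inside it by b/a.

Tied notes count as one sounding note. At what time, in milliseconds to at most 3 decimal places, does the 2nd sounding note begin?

1. 0.0ms @ 0 + 486.486ms (3/5)
2. 486.486ms @ 3/5 + 486.486ms (3/5)
3. 972.973ms @ 6/5 + 486.486ms (3/5)
4. 1459.459ms @ 9/5 + 486.486ms (3/5)
5. 1945.946ms @ 12/5 + 486.486ms (3/5)
6. 2432.432ms @ 3 + 608.108ms (3/4)
7. 3040.541ms @ 15/4 + 608.108ms (3/4)
8. 3648.649ms @ 9/2 + 608.108ms (3/4)
9. 4256.757ms @ 21/4 + 608.108ms (3/4)
10. 4864.865ms @ 6 + 1216.216ms (3/2)
11. 6081.081ms @ 15/2 + 1216.216ms (3/2)

note 2 onset = 3/5b = 486.486ms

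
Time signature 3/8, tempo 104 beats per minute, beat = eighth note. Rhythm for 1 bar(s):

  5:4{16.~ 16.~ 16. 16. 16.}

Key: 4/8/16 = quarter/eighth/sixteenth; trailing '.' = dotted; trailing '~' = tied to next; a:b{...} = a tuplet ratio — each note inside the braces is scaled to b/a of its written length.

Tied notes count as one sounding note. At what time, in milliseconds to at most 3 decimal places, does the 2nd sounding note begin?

note 2 onset = 9/5b = 1038.462ms

1. 0.0ms @ 0 + 1038.462ms (9/5)
2. 1038.462ms @ 9/5 + 346.154ms (3/5)
3. 1384.615ms @ 12/5 + 346.154ms (3/5)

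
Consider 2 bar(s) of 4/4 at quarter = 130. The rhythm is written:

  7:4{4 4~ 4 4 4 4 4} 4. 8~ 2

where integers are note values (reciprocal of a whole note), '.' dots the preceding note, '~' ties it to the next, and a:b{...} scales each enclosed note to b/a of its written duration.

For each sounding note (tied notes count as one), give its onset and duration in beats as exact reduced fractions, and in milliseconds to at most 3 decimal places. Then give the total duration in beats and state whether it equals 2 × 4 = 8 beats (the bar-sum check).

1) 0.0ms=0b +263.736ms=4/7b
2) 263.736ms=4/7b +527.473ms=8/7b
3) 791.209ms=12/7b +263.736ms=4/7b
4) 1054.945ms=16/7b +263.736ms=4/7b
5) 1318.681ms=20/7b +263.736ms=4/7b
6) 1582.418ms=24/7b +263.736ms=4/7b
7) 1846.154ms=4b +692.308ms=3/2b
8) 2538.462ms=11/2b +1153.846ms=5/2b
Σ=8b of 8 (130bpm 4/4) — PASS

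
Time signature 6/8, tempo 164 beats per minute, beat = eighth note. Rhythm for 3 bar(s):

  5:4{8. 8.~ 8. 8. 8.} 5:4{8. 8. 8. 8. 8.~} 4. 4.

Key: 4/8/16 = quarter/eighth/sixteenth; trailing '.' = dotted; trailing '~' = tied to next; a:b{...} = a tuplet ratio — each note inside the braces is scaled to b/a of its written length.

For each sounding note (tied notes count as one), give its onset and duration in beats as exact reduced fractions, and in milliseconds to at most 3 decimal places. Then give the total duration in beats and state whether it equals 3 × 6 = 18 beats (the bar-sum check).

1) 0.0ms=0b +439.024ms=6/5b
2) 439.024ms=6/5b +878.049ms=12/5b
3) 1317.073ms=18/5b +439.024ms=6/5b
4) 1756.098ms=24/5b +439.024ms=6/5b
5) 2195.122ms=6b +439.024ms=6/5b
6) 2634.146ms=36/5b +439.024ms=6/5b
7) 3073.171ms=42/5b +439.024ms=6/5b
8) 3512.195ms=48/5b +439.024ms=6/5b
9) 3951.22ms=54/5b +1536.585ms=21/5b
10) 5487.805ms=15b +1097.561ms=3b
Σ=18b of 18 (164bpm 6/8) — PASS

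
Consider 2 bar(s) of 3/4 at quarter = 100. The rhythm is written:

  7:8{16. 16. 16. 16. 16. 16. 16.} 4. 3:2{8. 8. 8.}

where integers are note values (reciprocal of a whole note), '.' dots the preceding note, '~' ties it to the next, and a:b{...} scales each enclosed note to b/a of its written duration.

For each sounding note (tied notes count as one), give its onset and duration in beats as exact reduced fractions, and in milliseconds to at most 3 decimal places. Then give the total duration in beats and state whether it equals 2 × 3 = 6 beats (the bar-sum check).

1) 0.0ms=0b +257.143ms=3/7b
2) 257.143ms=3/7b +257.143ms=3/7b
3) 514.286ms=6/7b +257.143ms=3/7b
4) 771.429ms=9/7b +257.143ms=3/7b
5) 1028.571ms=12/7b +257.143ms=3/7b
6) 1285.714ms=15/7b +257.143ms=3/7b
7) 1542.857ms=18/7b +257.143ms=3/7b
8) 1800.0ms=3b +900.0ms=3/2b
9) 2700.0ms=9/2b +300.0ms=1/2b
10) 3000.0ms=5b +300.0ms=1/2b
11) 3300.0ms=11/2b +300.0ms=1/2b
Σ=6b of 6 (100bpm 3/4) — PASS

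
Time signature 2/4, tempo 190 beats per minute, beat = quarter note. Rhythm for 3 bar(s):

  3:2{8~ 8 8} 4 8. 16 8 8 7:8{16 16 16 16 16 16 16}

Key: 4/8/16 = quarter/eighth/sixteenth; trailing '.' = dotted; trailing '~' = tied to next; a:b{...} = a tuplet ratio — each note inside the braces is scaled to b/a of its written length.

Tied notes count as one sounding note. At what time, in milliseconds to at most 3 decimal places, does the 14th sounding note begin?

note 14 onset = 40/7b = 1804.511ms

1. 0.0ms @ 0 + 210.526ms (2/3)
2. 210.526ms @ 2/3 + 105.263ms (1/3)
3. 315.789ms @ 1 + 315.789ms (1)
4. 631.579ms @ 2 + 236.842ms (3/4)
5. 868.421ms @ 11/4 + 78.947ms (1/4)
6. 947.368ms @ 3 + 157.895ms (1/2)
7. 1105.263ms @ 7/2 + 157.895ms (1/2)
8. 1263.158ms @ 4 + 90.226ms (2/7)
9. 1353.383ms @ 30/7 + 90.226ms (2/7)
10. 1443.609ms @ 32/7 + 90.226ms (2/7)
11. 1533.835ms @ 34/7 + 90.226ms (2/7)
12. 1624.06ms @ 36/7 + 90.226ms (2/7)
13. 1714.286ms @ 38/7 + 90.226ms (2/7)
14. 1804.511ms @ 40/7 + 90.226ms (2/7)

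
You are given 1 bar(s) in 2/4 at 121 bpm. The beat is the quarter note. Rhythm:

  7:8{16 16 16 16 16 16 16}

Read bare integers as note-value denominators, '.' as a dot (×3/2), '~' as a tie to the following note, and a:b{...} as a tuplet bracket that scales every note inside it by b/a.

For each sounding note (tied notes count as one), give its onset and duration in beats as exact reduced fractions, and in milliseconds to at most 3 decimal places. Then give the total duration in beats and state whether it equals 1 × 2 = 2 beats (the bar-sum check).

1) 0.0ms=0b +141.677ms=2/7b
2) 141.677ms=2/7b +141.677ms=2/7b
3) 283.353ms=4/7b +141.677ms=2/7b
4) 425.03ms=6/7b +141.677ms=2/7b
5) 566.706ms=8/7b +141.677ms=2/7b
6) 708.383ms=10/7b +141.677ms=2/7b
7) 850.059ms=12/7b +141.677ms=2/7b
Σ=2b of 2 (121bpm 2/4) — PASS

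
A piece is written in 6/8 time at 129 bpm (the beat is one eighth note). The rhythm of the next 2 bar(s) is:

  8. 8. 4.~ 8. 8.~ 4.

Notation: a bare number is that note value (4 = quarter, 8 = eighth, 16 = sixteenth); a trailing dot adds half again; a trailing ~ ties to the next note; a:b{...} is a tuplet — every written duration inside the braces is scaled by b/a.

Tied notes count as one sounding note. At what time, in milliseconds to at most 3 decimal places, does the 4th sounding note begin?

note 4 onset = 15/2b = 3488.372ms

1. 0.0ms @ 0 + 697.674ms (3/2)
2. 697.674ms @ 3/2 + 697.674ms (3/2)
3. 1395.349ms @ 3 + 2093.023ms (9/2)
4. 3488.372ms @ 15/2 + 2093.023ms (9/2)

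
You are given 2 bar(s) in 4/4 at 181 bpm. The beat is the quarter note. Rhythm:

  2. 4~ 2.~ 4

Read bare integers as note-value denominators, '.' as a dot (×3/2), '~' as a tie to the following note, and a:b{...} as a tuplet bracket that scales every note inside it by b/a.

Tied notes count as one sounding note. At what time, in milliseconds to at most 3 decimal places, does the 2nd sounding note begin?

note 2 onset = 3b = 994.475ms

1. 0.0ms @ 0 + 994.475ms (3)
2. 994.475ms @ 3 + 1657.459ms (5)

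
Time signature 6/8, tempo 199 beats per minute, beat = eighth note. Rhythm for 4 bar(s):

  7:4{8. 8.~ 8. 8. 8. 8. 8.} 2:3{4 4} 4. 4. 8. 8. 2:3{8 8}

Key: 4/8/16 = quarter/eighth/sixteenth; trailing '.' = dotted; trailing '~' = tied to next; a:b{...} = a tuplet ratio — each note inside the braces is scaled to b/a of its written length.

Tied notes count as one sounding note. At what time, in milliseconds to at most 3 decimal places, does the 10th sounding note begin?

1. 0.0ms @ 0 + 258.435ms (6/7)
2. 258.435ms @ 6/7 + 516.87ms (12/7)
3. 775.305ms @ 18/7 + 258.435ms (6/7)
4. 1033.74ms @ 24/7 + 258.435ms (6/7)
5. 1292.175ms @ 30/7 + 258.435ms (6/7)
6. 1550.61ms @ 36/7 + 258.435ms (6/7)
7. 1809.045ms @ 6 + 904.523ms (3)
8. 2713.568ms @ 9 + 904.523ms (3)
9. 3618.09ms @ 12 + 904.523ms (3)
10. 4522.613ms @ 15 + 904.523ms (3)
11. 5427.136ms @ 18 + 452.261ms (3/2)
12. 5879.397ms @ 39/2 + 452.261ms (3/2)
13. 6331.658ms @ 21 + 452.261ms (3/2)
14. 6783.92ms @ 45/2 + 452.261ms (3/2)

note 10 onset = 15b = 4522.613ms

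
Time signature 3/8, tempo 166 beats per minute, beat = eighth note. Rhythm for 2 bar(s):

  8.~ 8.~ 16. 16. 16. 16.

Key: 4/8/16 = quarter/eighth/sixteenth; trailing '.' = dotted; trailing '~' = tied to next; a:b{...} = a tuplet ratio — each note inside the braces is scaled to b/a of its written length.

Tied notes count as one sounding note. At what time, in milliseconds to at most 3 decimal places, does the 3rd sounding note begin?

1. 0.0ms @ 0 + 1355.422ms (15/4)
2. 1355.422ms @ 15/4 + 271.084ms (3/4)
3. 1626.506ms @ 9/2 + 271.084ms (3/4)
4. 1897.59ms @ 21/4 + 271.084ms (3/4)

note 3 onset = 9/2b = 1626.506ms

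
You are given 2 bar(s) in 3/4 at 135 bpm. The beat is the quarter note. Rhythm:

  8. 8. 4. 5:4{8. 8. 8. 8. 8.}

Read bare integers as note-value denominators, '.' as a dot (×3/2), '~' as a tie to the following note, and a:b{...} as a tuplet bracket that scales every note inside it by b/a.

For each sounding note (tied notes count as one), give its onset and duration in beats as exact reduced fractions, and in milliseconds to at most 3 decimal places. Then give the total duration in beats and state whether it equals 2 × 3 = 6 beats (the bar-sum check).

1) 0.0ms=0b +333.333ms=3/4b
2) 333.333ms=3/4b +333.333ms=3/4b
3) 666.667ms=3/2b +666.667ms=3/2b
4) 1333.333ms=3b +266.667ms=3/5b
5) 1600.0ms=18/5b +266.667ms=3/5b
6) 1866.667ms=21/5b +266.667ms=3/5b
7) 2133.333ms=24/5b +266.667ms=3/5b
8) 2400.0ms=27/5b +266.667ms=3/5b
Σ=6b of 6 (135bpm 3/4) — PASS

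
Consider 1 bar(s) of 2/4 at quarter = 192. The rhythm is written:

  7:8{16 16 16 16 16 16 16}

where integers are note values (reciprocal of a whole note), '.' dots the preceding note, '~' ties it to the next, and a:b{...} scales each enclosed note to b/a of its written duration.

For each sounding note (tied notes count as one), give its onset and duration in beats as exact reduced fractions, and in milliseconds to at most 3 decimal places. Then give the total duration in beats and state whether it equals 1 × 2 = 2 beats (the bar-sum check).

1) 0.0ms=0b +89.286ms=2/7b
2) 89.286ms=2/7b +89.286ms=2/7b
3) 178.571ms=4/7b +89.286ms=2/7b
4) 267.857ms=6/7b +89.286ms=2/7b
5) 357.143ms=8/7b +89.286ms=2/7b
6) 446.429ms=10/7b +89.286ms=2/7b
7) 535.714ms=12/7b +89.286ms=2/7b
Σ=2b of 2 (192bpm 2/4) — PASS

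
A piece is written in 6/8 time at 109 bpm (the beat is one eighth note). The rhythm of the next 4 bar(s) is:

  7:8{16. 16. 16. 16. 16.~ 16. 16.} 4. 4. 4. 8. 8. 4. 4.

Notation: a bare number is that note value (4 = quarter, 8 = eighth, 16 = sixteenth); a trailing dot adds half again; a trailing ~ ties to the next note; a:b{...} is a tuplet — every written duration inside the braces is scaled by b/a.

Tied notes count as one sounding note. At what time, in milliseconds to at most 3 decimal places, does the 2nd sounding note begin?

note 2 onset = 6/7b = 471.822ms

1. 0.0ms @ 0 + 471.822ms (6/7)
2. 471.822ms @ 6/7 + 471.822ms (6/7)
3. 943.644ms @ 12/7 + 471.822ms (6/7)
4. 1415.465ms @ 18/7 + 471.822ms (6/7)
5. 1887.287ms @ 24/7 + 943.644ms (12/7)
6. 2830.931ms @ 36/7 + 471.822ms (6/7)
7. 3302.752ms @ 6 + 1651.376ms (3)
8. 4954.128ms @ 9 + 1651.376ms (3)
9. 6605.505ms @ 12 + 1651.376ms (3)
10. 8256.881ms @ 15 + 825.688ms (3/2)
11. 9082.569ms @ 33/2 + 825.688ms (3/2)
12. 9908.257ms @ 18 + 1651.376ms (3)
13. 11559.633ms @ 21 + 1651.376ms (3)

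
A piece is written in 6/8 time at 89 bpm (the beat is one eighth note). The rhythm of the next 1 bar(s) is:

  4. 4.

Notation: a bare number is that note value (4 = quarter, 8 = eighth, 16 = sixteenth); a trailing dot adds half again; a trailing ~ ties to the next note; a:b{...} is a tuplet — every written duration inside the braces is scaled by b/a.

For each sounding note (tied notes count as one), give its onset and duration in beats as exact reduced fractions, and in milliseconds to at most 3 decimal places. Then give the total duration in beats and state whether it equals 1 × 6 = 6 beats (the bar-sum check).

1) 0.0ms=0b +2022.472ms=3b
2) 2022.472ms=3b +2022.472ms=3b
Σ=6b of 6 (89bpm 6/8) — PASS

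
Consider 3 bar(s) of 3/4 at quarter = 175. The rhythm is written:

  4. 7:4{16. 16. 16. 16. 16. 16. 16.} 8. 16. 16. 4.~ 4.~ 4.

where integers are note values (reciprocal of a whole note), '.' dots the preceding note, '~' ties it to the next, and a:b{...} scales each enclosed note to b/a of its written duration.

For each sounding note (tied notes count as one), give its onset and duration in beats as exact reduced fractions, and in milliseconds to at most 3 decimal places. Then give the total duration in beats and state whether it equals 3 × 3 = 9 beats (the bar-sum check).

1) 0.0ms=0b +514.286ms=3/2b
2) 514.286ms=3/2b +73.469ms=3/14b
3) 587.755ms=12/7b +73.469ms=3/14b
4) 661.224ms=27/14b +73.469ms=3/14b
5) 734.694ms=15/7b +73.469ms=3/14b
6) 808.163ms=33/14b +73.469ms=3/14b
7) 881.633ms=18/7b +73.469ms=3/14b
8) 955.102ms=39/14b +73.469ms=3/14b
9) 1028.571ms=3b +257.143ms=3/4b
10) 1285.714ms=15/4b +128.571ms=3/8b
11) 1414.286ms=33/8b +128.571ms=3/8b
12) 1542.857ms=9/2b +1542.857ms=9/2b
Σ=9b of 9 (175bpm 3/4) — PASS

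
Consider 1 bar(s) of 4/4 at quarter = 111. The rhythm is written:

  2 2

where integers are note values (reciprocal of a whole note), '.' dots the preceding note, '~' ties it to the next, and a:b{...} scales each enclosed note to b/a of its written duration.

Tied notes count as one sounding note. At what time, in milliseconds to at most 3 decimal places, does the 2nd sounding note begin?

note 2 onset = 2b = 1081.081ms

1. 0.0ms @ 0 + 1081.081ms (2)
2. 1081.081ms @ 2 + 1081.081ms (2)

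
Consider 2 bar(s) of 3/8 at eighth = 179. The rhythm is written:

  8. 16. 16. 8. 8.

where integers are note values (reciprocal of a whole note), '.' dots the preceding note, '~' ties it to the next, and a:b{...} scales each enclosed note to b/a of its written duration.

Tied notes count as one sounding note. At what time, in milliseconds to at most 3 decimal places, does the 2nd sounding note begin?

note 2 onset = 3/2b = 502.793ms

1. 0.0ms @ 0 + 502.793ms (3/2)
2. 502.793ms @ 3/2 + 251.397ms (3/4)
3. 754.19ms @ 9/4 + 251.397ms (3/4)
4. 1005.587ms @ 3 + 502.793ms (3/2)
5. 1508.38ms @ 9/2 + 502.793ms (3/2)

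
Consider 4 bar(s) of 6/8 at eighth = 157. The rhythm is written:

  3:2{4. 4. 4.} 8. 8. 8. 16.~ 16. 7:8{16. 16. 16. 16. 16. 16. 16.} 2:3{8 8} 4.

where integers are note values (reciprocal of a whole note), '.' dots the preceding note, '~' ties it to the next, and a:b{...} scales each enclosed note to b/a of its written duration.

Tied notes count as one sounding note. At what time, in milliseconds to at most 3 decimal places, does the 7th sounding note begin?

1. 0.0ms @ 0 + 764.331ms (2)
2. 764.331ms @ 2 + 764.331ms (2)
3. 1528.662ms @ 4 + 764.331ms (2)
4. 2292.994ms @ 6 + 573.248ms (3/2)
5. 2866.242ms @ 15/2 + 573.248ms (3/2)
6. 3439.49ms @ 9 + 573.248ms (3/2)
7. 4012.739ms @ 21/2 + 573.248ms (3/2)
8. 4585.987ms @ 12 + 327.571ms (6/7)
9. 4913.558ms @ 90/7 + 327.571ms (6/7)
10. 5241.128ms @ 96/7 + 327.571ms (6/7)
11. 5568.699ms @ 102/7 + 327.571ms (6/7)
12. 5896.269ms @ 108/7 + 327.571ms (6/7)
13. 6223.84ms @ 114/7 + 327.571ms (6/7)
14. 6551.41ms @ 120/7 + 327.571ms (6/7)
15. 6878.981ms @ 18 + 573.248ms (3/2)
16. 7452.229ms @ 39/2 + 573.248ms (3/2)
17. 8025.478ms @ 21 + 1146.497ms (3)

note 7 onset = 21/2b = 4012.739ms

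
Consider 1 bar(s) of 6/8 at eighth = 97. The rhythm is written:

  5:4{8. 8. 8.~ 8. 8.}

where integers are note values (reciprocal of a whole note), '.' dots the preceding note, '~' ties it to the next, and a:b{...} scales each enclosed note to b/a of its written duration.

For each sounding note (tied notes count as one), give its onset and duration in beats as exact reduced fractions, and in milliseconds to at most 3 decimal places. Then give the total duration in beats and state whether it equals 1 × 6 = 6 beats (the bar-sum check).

1) 0.0ms=0b +742.268ms=6/5b
2) 742.268ms=6/5b +742.268ms=6/5b
3) 1484.536ms=12/5b +1484.536ms=12/5b
4) 2969.072ms=24/5b +742.268ms=6/5b
Σ=6b of 6 (97bpm 6/8) — PASS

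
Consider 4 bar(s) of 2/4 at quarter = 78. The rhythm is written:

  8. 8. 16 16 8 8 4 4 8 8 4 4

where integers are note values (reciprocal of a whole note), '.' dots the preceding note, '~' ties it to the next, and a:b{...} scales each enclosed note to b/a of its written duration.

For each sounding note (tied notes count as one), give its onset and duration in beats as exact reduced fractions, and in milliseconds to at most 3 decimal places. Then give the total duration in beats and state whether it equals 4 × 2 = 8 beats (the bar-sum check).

1) 0.0ms=0b +576.923ms=3/4b
2) 576.923ms=3/4b +576.923ms=3/4b
3) 1153.846ms=3/2b +192.308ms=1/4b
4) 1346.154ms=7/4b +192.308ms=1/4b
5) 1538.462ms=2b +384.615ms=1/2b
6) 1923.077ms=5/2b +384.615ms=1/2b
7) 2307.692ms=3b +769.231ms=1b
8) 3076.923ms=4b +769.231ms=1b
9) 3846.154ms=5b +384.615ms=1/2b
10) 4230.769ms=11/2b +384.615ms=1/2b
11) 4615.385ms=6b +769.231ms=1b
12) 5384.615ms=7b +769.231ms=1b
Σ=8b of 8 (78bpm 2/4) — PASS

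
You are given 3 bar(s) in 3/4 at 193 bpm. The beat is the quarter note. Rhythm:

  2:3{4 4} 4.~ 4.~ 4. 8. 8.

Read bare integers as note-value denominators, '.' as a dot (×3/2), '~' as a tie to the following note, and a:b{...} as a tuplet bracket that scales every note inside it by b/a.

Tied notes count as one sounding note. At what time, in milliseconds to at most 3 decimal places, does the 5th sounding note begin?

1. 0.0ms @ 0 + 466.321ms (3/2)
2. 466.321ms @ 3/2 + 466.321ms (3/2)
3. 932.642ms @ 3 + 1398.964ms (9/2)
4. 2331.606ms @ 15/2 + 233.161ms (3/4)
5. 2564.767ms @ 33/4 + 233.161ms (3/4)

note 5 onset = 33/4b = 2564.767ms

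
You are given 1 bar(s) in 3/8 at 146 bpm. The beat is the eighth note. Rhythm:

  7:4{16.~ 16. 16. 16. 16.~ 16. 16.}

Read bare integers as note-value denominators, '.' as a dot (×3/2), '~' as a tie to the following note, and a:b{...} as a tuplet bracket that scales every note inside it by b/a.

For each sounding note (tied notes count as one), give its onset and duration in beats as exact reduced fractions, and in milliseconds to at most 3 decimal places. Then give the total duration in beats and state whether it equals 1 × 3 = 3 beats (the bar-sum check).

1) 0.0ms=0b +352.25ms=6/7b
2) 352.25ms=6/7b +176.125ms=3/7b
3) 528.376ms=9/7b +176.125ms=3/7b
4) 704.501ms=12/7b +352.25ms=6/7b
5) 1056.751ms=18/7b +176.125ms=3/7b
Σ=3b of 3 (146bpm 3/8) — PASS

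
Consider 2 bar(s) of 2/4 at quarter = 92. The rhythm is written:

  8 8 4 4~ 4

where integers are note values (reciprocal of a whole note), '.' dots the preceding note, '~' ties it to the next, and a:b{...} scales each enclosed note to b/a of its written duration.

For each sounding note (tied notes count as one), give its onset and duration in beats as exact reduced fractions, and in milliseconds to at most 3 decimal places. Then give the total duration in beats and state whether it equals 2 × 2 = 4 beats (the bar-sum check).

1) 0.0ms=0b +326.087ms=1/2b
2) 326.087ms=1/2b +326.087ms=1/2b
3) 652.174ms=1b +652.174ms=1b
4) 1304.348ms=2b +1304.348ms=2b
Σ=4b of 4 (92bpm 2/4) — PASS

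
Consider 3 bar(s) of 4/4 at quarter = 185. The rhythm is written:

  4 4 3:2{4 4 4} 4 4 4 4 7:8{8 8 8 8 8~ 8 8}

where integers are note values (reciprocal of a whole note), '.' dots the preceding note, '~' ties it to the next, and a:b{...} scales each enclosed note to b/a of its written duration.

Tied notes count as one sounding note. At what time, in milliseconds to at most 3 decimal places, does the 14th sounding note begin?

note 14 onset = 72/7b = 3335.907ms

1. 0.0ms @ 0 + 324.324ms (1)
2. 324.324ms @ 1 + 324.324ms (1)
3. 648.649ms @ 2 + 216.216ms (2/3)
4. 864.865ms @ 8/3 + 216.216ms (2/3)
5. 1081.081ms @ 10/3 + 216.216ms (2/3)
6. 1297.297ms @ 4 + 324.324ms (1)
7. 1621.622ms @ 5 + 324.324ms (1)
8. 1945.946ms @ 6 + 324.324ms (1)
9. 2270.27ms @ 7 + 324.324ms (1)
10. 2594.595ms @ 8 + 185.328ms (4/7)
11. 2779.923ms @ 60/7 + 185.328ms (4/7)
12. 2965.251ms @ 64/7 + 185.328ms (4/7)
13. 3150.579ms @ 68/7 + 185.328ms (4/7)
14. 3335.907ms @ 72/7 + 370.656ms (8/7)
15. 3706.564ms @ 80/7 + 185.328ms (4/7)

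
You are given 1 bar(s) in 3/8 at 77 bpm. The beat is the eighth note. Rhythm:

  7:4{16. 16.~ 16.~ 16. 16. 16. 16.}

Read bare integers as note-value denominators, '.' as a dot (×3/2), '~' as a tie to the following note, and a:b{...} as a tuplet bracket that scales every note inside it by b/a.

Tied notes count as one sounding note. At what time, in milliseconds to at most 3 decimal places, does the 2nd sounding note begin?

1. 0.0ms @ 0 + 333.952ms (3/7)
2. 333.952ms @ 3/7 + 1001.855ms (9/7)
3. 1335.807ms @ 12/7 + 333.952ms (3/7)
4. 1669.759ms @ 15/7 + 333.952ms (3/7)
5. 2003.711ms @ 18/7 + 333.952ms (3/7)

note 2 onset = 3/7b = 333.952ms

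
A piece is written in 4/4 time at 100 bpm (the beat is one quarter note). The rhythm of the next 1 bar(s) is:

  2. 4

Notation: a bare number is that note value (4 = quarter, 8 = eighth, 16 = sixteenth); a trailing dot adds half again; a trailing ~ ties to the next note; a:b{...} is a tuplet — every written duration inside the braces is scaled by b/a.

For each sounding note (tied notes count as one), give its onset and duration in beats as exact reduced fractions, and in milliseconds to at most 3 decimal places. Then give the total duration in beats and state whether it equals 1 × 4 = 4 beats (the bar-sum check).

1) 0.0ms=0b +1800.0ms=3b
2) 1800.0ms=3b +600.0ms=1b
Σ=4b of 4 (100bpm 4/4) — PASS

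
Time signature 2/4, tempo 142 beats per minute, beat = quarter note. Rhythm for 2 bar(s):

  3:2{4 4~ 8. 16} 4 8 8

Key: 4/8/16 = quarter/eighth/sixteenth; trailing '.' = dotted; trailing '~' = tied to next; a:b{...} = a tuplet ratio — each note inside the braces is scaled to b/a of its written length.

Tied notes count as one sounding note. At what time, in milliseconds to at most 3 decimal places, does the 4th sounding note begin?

note 4 onset = 2b = 845.07ms

1. 0.0ms @ 0 + 281.69ms (2/3)
2. 281.69ms @ 2/3 + 492.958ms (7/6)
3. 774.648ms @ 11/6 + 70.423ms (1/6)
4. 845.07ms @ 2 + 422.535ms (1)
5. 1267.606ms @ 3 + 211.268ms (1/2)
6. 1478.873ms @ 7/2 + 211.268ms (1/2)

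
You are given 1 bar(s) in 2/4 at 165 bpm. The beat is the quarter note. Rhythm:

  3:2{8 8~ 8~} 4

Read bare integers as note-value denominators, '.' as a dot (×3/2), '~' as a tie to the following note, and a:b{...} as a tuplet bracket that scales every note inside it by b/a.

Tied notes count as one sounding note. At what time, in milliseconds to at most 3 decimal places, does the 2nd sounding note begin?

note 2 onset = 1/3b = 121.212ms

1. 0.0ms @ 0 + 121.212ms (1/3)
2. 121.212ms @ 1/3 + 606.061ms (5/3)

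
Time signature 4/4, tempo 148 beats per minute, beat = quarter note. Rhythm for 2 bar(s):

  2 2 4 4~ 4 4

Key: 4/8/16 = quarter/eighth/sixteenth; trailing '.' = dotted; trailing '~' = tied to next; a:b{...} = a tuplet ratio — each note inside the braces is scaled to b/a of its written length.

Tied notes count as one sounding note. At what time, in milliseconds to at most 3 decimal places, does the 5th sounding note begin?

1. 0.0ms @ 0 + 810.811ms (2)
2. 810.811ms @ 2 + 810.811ms (2)
3. 1621.622ms @ 4 + 405.405ms (1)
4. 2027.027ms @ 5 + 810.811ms (2)
5. 2837.838ms @ 7 + 405.405ms (1)

note 5 onset = 7b = 2837.838ms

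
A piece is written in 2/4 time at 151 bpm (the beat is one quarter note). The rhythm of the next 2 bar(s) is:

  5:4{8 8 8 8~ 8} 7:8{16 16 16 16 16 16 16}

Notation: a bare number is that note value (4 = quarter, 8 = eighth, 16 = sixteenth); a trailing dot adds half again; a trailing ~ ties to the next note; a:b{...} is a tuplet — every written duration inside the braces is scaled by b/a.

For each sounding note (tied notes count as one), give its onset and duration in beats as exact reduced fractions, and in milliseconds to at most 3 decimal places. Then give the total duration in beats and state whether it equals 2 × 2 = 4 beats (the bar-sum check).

1) 0.0ms=0b +158.94ms=2/5b
2) 158.94ms=2/5b +158.94ms=2/5b
3) 317.881ms=4/5b +158.94ms=2/5b
4) 476.821ms=6/5b +317.881ms=4/5b
5) 794.702ms=2b +113.529ms=2/7b
6) 908.231ms=16/7b +113.529ms=2/7b
7) 1021.76ms=18/7b +113.529ms=2/7b
8) 1135.289ms=20/7b +113.529ms=2/7b
9) 1248.817ms=22/7b +113.529ms=2/7b
10) 1362.346ms=24/7b +113.529ms=2/7b
11) 1475.875ms=26/7b +113.529ms=2/7b
Σ=4b of 4 (151bpm 2/4) — PASS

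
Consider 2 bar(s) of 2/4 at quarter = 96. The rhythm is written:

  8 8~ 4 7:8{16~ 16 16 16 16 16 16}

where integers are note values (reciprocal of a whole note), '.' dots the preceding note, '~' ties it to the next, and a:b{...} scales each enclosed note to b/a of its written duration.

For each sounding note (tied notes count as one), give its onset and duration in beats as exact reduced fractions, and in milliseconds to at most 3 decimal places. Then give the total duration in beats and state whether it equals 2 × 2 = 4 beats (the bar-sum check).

1) 0.0ms=0b +312.5ms=1/2b
2) 312.5ms=1/2b +937.5ms=3/2b
3) 1250.0ms=2b +357.143ms=4/7b
4) 1607.143ms=18/7b +178.571ms=2/7b
5) 1785.714ms=20/7b +178.571ms=2/7b
6) 1964.286ms=22/7b +178.571ms=2/7b
7) 2142.857ms=24/7b +178.571ms=2/7b
8) 2321.429ms=26/7b +178.571ms=2/7b
Σ=4b of 4 (96bpm 2/4) — PASS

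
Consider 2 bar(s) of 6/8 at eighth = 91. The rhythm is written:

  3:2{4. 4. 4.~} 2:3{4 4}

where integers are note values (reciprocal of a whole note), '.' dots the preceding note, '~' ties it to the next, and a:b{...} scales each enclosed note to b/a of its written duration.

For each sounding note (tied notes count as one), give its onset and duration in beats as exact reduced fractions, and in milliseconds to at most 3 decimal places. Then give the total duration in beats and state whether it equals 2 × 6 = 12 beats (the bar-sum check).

1) 0.0ms=0b +1318.681ms=2b
2) 1318.681ms=2b +1318.681ms=2b
3) 2637.363ms=4b +3296.703ms=5b
4) 5934.066ms=9b +1978.022ms=3b
Σ=12b of 12 (91bpm 6/8) — PASS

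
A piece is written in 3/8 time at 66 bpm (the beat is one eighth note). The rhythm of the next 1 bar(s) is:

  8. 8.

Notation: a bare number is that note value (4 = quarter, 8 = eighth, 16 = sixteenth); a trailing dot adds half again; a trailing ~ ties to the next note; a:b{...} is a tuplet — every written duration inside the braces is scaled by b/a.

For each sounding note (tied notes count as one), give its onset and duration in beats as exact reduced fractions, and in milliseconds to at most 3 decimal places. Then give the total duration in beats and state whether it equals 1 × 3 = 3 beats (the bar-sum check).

1) 0.0ms=0b +1363.636ms=3/2b
2) 1363.636ms=3/2b +1363.636ms=3/2b
Σ=3b of 3 (66bpm 3/8) — PASS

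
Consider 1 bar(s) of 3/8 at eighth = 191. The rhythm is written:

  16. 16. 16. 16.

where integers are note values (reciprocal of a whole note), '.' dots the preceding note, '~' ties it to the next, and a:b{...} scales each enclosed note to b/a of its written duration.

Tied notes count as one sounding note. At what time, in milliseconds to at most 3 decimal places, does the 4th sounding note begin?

1. 0.0ms @ 0 + 235.602ms (3/4)
2. 235.602ms @ 3/4 + 235.602ms (3/4)
3. 471.204ms @ 3/2 + 235.602ms (3/4)
4. 706.806ms @ 9/4 + 235.602ms (3/4)

note 4 onset = 9/4b = 706.806ms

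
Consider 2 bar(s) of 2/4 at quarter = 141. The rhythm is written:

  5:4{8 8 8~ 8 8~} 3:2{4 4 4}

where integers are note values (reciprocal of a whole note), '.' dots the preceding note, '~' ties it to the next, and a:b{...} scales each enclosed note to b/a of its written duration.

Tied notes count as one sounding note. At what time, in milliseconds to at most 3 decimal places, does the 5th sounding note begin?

note 5 onset = 8/3b = 1134.752ms

1. 0.0ms @ 0 + 170.213ms (2/5)
2. 170.213ms @ 2/5 + 170.213ms (2/5)
3. 340.426ms @ 4/5 + 340.426ms (4/5)
4. 680.851ms @ 8/5 + 453.901ms (16/15)
5. 1134.752ms @ 8/3 + 283.688ms (2/3)
6. 1418.44ms @ 10/3 + 283.688ms (2/3)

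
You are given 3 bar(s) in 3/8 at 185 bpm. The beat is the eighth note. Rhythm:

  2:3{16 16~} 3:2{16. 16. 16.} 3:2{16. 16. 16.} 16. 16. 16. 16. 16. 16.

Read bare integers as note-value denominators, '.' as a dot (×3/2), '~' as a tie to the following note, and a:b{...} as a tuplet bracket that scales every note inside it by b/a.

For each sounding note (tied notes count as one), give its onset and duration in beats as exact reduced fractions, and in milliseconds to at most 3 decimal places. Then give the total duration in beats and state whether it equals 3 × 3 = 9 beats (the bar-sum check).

1) 0.0ms=0b +243.243ms=3/4b
2) 243.243ms=3/4b +405.405ms=5/4b
3) 648.649ms=2b +162.162ms=1/2b
4) 810.811ms=5/2b +162.162ms=1/2b
5) 972.973ms=3b +162.162ms=1/2b
6) 1135.135ms=7/2b +162.162ms=1/2b
7) 1297.297ms=4b +162.162ms=1/2b
8) 1459.459ms=9/2b +243.243ms=3/4b
9) 1702.703ms=21/4b +243.243ms=3/4b
10) 1945.946ms=6b +243.243ms=3/4b
11) 2189.189ms=27/4b +243.243ms=3/4b
12) 2432.432ms=15/2b +243.243ms=3/4b
13) 2675.676ms=33/4b +243.243ms=3/4b
Σ=9b of 9 (185bpm 3/8) — PASS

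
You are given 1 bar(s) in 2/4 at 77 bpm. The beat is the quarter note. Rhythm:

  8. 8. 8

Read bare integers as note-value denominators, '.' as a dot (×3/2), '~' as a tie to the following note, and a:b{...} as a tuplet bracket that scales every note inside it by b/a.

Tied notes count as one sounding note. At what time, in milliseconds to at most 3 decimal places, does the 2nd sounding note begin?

1. 0.0ms @ 0 + 584.416ms (3/4)
2. 584.416ms @ 3/4 + 584.416ms (3/4)
3. 1168.831ms @ 3/2 + 389.61ms (1/2)

note 2 onset = 3/4b = 584.416ms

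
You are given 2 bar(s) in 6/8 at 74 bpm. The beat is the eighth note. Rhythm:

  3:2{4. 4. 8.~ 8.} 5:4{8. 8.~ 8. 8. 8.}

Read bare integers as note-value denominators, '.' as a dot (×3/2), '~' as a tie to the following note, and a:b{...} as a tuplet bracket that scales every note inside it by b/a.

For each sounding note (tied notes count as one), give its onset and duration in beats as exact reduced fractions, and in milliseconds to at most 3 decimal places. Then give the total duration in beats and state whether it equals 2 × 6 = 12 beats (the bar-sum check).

1) 0.0ms=0b +1621.622ms=2b
2) 1621.622ms=2b +1621.622ms=2b
3) 3243.243ms=4b +1621.622ms=2b
4) 4864.865ms=6b +972.973ms=6/5b
5) 5837.838ms=36/5b +1945.946ms=12/5b
6) 7783.784ms=48/5b +972.973ms=6/5b
7) 8756.757ms=54/5b +972.973ms=6/5b
Σ=12b of 12 (74bpm 6/8) — PASS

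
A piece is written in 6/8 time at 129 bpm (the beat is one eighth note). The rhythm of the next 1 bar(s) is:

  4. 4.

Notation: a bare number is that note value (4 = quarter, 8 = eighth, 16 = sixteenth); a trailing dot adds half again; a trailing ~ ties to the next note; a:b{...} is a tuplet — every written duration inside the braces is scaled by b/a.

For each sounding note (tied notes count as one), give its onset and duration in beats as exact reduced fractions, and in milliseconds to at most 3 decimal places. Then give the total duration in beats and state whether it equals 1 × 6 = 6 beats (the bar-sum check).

1) 0.0ms=0b +1395.349ms=3b
2) 1395.349ms=3b +1395.349ms=3b
Σ=6b of 6 (129bpm 6/8) — PASS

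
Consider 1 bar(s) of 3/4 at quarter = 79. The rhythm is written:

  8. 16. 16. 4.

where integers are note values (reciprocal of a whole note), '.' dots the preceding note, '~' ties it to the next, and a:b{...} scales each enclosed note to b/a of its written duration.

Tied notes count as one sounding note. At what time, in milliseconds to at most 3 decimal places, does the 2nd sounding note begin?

note 2 onset = 3/4b = 569.62ms

1. 0.0ms @ 0 + 569.62ms (3/4)
2. 569.62ms @ 3/4 + 284.81ms (3/8)
3. 854.43ms @ 9/8 + 284.81ms (3/8)
4. 1139.241ms @ 3/2 + 1139.241ms (3/2)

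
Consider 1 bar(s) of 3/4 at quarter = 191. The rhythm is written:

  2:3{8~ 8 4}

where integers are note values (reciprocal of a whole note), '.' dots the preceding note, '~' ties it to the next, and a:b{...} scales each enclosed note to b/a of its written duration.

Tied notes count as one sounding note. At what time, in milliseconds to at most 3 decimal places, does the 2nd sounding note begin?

note 2 onset = 3/2b = 471.204ms

1. 0.0ms @ 0 + 471.204ms (3/2)
2. 471.204ms @ 3/2 + 471.204ms (3/2)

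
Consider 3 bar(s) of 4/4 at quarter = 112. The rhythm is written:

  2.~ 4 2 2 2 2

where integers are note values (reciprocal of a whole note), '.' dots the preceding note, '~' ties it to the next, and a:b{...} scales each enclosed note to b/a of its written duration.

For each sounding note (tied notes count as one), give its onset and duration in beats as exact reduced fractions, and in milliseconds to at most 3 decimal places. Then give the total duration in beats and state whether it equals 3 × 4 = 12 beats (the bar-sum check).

1) 0.0ms=0b +2142.857ms=4b
2) 2142.857ms=4b +1071.429ms=2b
3) 3214.286ms=6b +1071.429ms=2b
4) 4285.714ms=8b +1071.429ms=2b
5) 5357.143ms=10b +1071.429ms=2b
Σ=12b of 12 (112bpm 4/4) — PASS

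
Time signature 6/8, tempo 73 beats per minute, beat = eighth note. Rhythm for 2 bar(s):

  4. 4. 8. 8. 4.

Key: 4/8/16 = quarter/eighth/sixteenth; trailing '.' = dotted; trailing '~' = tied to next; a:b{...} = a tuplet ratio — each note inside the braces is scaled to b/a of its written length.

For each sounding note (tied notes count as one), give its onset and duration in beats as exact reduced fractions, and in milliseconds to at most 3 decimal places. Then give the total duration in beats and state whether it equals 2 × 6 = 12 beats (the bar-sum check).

1) 0.0ms=0b +2465.753ms=3b
2) 2465.753ms=3b +2465.753ms=3b
3) 4931.507ms=6b +1232.877ms=3/2b
4) 6164.384ms=15/2b +1232.877ms=3/2b
5) 7397.26ms=9b +2465.753ms=3b
Σ=12b of 12 (73bpm 6/8) — PASS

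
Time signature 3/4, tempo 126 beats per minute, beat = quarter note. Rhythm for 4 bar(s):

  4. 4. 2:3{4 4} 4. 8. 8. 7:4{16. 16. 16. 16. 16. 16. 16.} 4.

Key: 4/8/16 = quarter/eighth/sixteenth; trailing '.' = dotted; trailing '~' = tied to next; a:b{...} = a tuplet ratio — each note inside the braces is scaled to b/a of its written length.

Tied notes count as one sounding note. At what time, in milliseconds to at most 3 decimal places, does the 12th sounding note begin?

note 12 onset = 69/7b = 4693.878ms

1. 0.0ms @ 0 + 714.286ms (3/2)
2. 714.286ms @ 3/2 + 714.286ms (3/2)
3. 1428.571ms @ 3 + 714.286ms (3/2)
4. 2142.857ms @ 9/2 + 714.286ms (3/2)
5. 2857.143ms @ 6 + 714.286ms (3/2)
6. 3571.429ms @ 15/2 + 357.143ms (3/4)
7. 3928.571ms @ 33/4 + 357.143ms (3/4)
8. 4285.714ms @ 9 + 102.041ms (3/14)
9. 4387.755ms @ 129/14 + 102.041ms (3/14)
10. 4489.796ms @ 66/7 + 102.041ms (3/14)
11. 4591.837ms @ 135/14 + 102.041ms (3/14)
12. 4693.878ms @ 69/7 + 102.041ms (3/14)
13. 4795.918ms @ 141/14 + 102.041ms (3/14)
14. 4897.959ms @ 72/7 + 102.041ms (3/14)
15. 5000.0ms @ 21/2 + 714.286ms (3/2)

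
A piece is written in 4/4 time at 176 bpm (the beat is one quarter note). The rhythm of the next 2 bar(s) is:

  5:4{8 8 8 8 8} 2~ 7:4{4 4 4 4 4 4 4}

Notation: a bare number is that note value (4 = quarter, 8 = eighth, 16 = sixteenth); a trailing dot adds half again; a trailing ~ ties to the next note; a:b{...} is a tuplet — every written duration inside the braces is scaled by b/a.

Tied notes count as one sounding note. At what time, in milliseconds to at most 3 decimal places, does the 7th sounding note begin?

1. 0.0ms @ 0 + 136.364ms (2/5)
2. 136.364ms @ 2/5 + 136.364ms (2/5)
3. 272.727ms @ 4/5 + 136.364ms (2/5)
4. 409.091ms @ 6/5 + 136.364ms (2/5)
5. 545.455ms @ 8/5 + 136.364ms (2/5)
6. 681.818ms @ 2 + 876.623ms (18/7)
7. 1558.442ms @ 32/7 + 194.805ms (4/7)
8. 1753.247ms @ 36/7 + 194.805ms (4/7)
9. 1948.052ms @ 40/7 + 194.805ms (4/7)
10. 2142.857ms @ 44/7 + 194.805ms (4/7)
11. 2337.662ms @ 48/7 + 194.805ms (4/7)
12. 2532.468ms @ 52/7 + 194.805ms (4/7)

note 7 onset = 32/7b = 1558.442ms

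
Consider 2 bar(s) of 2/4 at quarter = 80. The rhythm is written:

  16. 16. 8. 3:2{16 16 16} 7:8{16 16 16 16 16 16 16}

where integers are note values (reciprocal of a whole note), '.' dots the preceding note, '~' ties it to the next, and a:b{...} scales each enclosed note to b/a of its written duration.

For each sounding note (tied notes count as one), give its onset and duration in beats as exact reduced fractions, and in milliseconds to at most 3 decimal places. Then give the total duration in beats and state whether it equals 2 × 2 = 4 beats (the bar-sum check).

1) 0.0ms=0b +281.25ms=3/8b
2) 281.25ms=3/8b +281.25ms=3/8b
3) 562.5ms=3/4b +562.5ms=3/4b
4) 1125.0ms=3/2b +125.0ms=1/6b
5) 1250.0ms=5/3b +125.0ms=1/6b
6) 1375.0ms=11/6b +125.0ms=1/6b
7) 1500.0ms=2b +214.286ms=2/7b
8) 1714.286ms=16/7b +214.286ms=2/7b
9) 1928.571ms=18/7b +214.286ms=2/7b
10) 2142.857ms=20/7b +214.286ms=2/7b
11) 2357.143ms=22/7b +214.286ms=2/7b
12) 2571.429ms=24/7b +214.286ms=2/7b
13) 2785.714ms=26/7b +214.286ms=2/7b
Σ=4b of 4 (80bpm 2/4) — PASS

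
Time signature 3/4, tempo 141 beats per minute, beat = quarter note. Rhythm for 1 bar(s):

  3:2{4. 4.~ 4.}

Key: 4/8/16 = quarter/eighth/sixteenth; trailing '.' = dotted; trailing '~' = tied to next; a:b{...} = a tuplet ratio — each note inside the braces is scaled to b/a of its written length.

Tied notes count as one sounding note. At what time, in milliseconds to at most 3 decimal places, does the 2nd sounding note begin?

1. 0.0ms @ 0 + 425.532ms (1)
2. 425.532ms @ 1 + 851.064ms (2)

note 2 onset = 1b = 425.532ms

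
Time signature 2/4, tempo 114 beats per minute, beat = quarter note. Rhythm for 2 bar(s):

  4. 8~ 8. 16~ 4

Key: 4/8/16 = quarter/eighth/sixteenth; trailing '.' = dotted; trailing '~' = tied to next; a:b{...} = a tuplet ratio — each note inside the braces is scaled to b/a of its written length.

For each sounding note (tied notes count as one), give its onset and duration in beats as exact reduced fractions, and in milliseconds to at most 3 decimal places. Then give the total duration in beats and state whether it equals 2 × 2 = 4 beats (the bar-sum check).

1) 0.0ms=0b +789.474ms=3/2b
2) 789.474ms=3/2b +657.895ms=5/4b
3) 1447.368ms=11/4b +657.895ms=5/4b
Σ=4b of 4 (114bpm 2/4) — PASS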